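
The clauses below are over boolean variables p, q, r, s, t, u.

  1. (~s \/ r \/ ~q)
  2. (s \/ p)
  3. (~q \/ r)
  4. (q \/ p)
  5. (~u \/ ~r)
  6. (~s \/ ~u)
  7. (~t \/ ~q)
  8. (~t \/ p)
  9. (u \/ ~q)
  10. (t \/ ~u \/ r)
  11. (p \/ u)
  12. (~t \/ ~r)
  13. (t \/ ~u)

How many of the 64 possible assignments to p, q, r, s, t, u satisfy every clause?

7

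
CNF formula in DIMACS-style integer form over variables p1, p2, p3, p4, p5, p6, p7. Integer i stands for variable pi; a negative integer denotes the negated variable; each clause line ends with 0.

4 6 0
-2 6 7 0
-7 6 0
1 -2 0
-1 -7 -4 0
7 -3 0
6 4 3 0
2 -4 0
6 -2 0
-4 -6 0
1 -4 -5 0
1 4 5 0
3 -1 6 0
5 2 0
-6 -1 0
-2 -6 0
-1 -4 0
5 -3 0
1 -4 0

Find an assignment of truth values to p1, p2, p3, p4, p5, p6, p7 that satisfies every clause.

Try p1 = False.
  then p2 is forced to False.
  then p4 is forced to False.
  then p6 is forced to True.
  then p5 is forced to True.
Branch on p3: take p3 = True.
  then p7 is forced to True.
Every clause has at least one true literal under this assignment.

p1 = 0, p2 = 0, p3 = 1, p4 = 0, p5 = 1, p6 = 1, p7 = 1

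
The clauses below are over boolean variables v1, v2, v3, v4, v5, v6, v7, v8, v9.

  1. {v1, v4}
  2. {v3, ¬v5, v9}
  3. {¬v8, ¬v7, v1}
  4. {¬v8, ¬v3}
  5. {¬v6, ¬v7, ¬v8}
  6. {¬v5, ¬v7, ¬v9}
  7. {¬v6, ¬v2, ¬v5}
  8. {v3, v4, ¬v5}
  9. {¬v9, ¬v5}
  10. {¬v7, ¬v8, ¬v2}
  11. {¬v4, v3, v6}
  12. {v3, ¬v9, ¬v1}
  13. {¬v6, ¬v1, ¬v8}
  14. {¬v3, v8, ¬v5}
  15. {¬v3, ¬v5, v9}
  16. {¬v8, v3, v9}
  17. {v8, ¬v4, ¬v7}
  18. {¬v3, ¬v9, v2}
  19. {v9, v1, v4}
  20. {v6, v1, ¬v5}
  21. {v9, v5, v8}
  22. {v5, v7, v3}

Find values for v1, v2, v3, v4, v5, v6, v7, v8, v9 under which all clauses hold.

v1 = True, v2 = True, v3 = True, v4 = True, v5 = False, v6 = False, v7 = False, v8 = False, v9 = True

Branch on v1: take v1 = True.
Try v2 = True.
The remaining clauses are satisfied by v3 = True, v4 = True, v5 = False, v6 = False, v7 = False, v8 = False, v9 = True.
Check each clause:
  1. {v4, v1} — v1 is true.
  2. {v9, ¬v5, v3} — v9 is true.
  3. {v1, ¬v8, ¬v7} — ¬v8 is true.
  4. {¬v3, ¬v8} — ¬v8 is true.
  5. {¬v8, ¬v6, ¬v7} — ¬v8 is true.
  6. {¬v7, ¬v9, ¬v5} — ¬v7 is true.
  7. {¬v2, ¬v5, ¬v6} — ¬v6 is true.
  8. {¬v5, v4, v3} — v3 is true.
  9. {¬v5, ¬v9} — ¬v5 is true.
  10. {¬v2, ¬v7, ¬v8} — ¬v8 is true.
  11. {v6, ¬v4, v3} — v3 is true.
  12. {¬v9, v3, ¬v1} — v3 is true.
  13. {¬v1, ¬v6, ¬v8} — ¬v8 is true.
  14. {v8, ¬v5, ¬v3} — ¬v5 is true.
  15. {v9, ¬v5, ¬v3} — v9 is true.
  16. {¬v8, v9, v3} — ¬v8 is true.
  17. {¬v7, v8, ¬v4} — ¬v7 is true.
  18. {¬v3, v2, ¬v9} — v2 is true.
  19. {v1, v4, v9} — v9 is true.
  20. {¬v5, v6, v1} — v1 is true.
  21. {v8, v9, v5} — v9 is true.
  22. {v7, v5, v3} — v3 is true.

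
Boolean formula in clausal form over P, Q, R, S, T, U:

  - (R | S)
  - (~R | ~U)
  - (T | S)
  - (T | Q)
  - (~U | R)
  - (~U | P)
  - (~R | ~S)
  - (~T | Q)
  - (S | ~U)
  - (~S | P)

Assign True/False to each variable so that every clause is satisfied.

Pure literal: P appears only positively; assign P = True.
Pure literal: Q appears only positively; assign Q = True.
Branch on R: take R = True.
  then U is forced to False.
  then S is forced to False.
  then T is forced to True.

P = T, Q = T, R = T, S = F, T = T, U = F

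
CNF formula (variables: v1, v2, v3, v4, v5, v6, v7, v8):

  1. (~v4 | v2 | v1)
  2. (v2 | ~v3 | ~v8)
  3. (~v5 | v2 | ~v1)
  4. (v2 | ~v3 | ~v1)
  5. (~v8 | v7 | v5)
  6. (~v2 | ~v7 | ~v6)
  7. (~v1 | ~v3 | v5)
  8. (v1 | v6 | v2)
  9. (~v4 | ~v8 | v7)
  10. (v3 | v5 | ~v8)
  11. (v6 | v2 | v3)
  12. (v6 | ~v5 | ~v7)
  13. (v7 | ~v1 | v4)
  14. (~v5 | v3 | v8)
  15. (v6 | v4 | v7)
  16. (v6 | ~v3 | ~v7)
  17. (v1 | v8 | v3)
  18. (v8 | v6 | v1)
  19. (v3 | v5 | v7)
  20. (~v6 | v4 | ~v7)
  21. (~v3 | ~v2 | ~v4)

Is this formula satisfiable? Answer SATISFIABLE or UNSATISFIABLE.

SATISFIABLE

Branch on v1: take v1 = False.
Branch on v2: take v2 = False.
  then v4 is forced to False.
  then v6 is forced to True.
  then v7 is forced to False.
The remaining clauses are satisfied by v3 = False, v5 = True, v8 = True.
So v1=False, v2=False, v3=False, v4=False, v5=True, v6=True, v7=False, v8=True is a satisfying assignment.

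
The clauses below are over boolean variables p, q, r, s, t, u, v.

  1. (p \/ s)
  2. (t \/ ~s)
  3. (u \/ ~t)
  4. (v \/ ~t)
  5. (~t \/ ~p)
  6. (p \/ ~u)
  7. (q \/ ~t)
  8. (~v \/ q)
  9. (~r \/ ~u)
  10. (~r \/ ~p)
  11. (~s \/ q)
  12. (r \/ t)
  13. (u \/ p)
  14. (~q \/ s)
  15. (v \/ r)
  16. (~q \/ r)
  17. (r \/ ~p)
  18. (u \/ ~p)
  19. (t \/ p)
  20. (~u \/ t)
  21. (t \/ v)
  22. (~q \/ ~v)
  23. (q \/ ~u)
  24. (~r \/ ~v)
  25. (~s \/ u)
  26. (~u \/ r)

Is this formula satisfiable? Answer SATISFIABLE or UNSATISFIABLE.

t = True:
  propagation gives u=True, v=True, p=False; an empty clause results — contradiction.
t = False:
  propagation gives s=False, p=True, r=False; an empty clause results — contradiction.
Every branch closes, so no satisfying assignment exists.

UNSATISFIABLE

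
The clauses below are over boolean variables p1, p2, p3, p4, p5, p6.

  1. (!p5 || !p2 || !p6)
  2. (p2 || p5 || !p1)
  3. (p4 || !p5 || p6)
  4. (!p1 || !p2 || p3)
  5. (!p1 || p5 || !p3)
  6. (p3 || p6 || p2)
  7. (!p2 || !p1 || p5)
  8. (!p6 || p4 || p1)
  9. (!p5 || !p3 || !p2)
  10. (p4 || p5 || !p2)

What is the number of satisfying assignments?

17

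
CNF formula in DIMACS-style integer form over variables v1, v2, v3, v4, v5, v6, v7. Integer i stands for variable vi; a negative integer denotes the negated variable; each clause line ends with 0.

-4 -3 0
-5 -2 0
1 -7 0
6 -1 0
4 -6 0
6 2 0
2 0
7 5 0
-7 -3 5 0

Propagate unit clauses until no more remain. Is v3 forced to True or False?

False

Unit clause (v2) sets v2 = True.
From (~v5 \/ ~v2) and v2 = True: v5 = False.
In (v7 \/ v5), v5 is now false; v7 must hold, so v7 = True.
From (v1 \/ ~v7) and v7 = True: v1 = True.
(v6 \/ ~v1) with v1 = True leaves only v6, so v6 = True.
(~v6 \/ v4): since v6 = True, the clause reduces to (v4). v4 = True.
(~v4 \/ ~v3) with v4 = True leaves only ~v3, so v3 = False.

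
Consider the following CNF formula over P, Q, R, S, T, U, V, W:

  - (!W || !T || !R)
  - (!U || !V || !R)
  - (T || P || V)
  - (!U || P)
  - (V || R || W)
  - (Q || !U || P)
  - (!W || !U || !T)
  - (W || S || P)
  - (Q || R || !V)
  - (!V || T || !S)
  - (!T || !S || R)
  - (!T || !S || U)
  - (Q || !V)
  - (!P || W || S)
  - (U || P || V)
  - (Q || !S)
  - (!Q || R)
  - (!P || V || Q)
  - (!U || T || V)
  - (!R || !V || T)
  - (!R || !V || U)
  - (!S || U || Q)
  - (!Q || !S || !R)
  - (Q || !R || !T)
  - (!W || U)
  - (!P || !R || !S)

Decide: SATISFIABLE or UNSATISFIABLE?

UNSATISFIABLE

R = True:
  U = True:
    propagation gives V=False, P=True, Q=True, T=True; an empty clause results — contradiction.
  U = False:
    propagation gives V=False, P=True, Q=True, S=False; an empty clause results — contradiction.
R = False:
  propagation gives Q=False, V=False, W=True, S=False; an empty clause results — contradiction.
Every branch closes, so no satisfying assignment exists.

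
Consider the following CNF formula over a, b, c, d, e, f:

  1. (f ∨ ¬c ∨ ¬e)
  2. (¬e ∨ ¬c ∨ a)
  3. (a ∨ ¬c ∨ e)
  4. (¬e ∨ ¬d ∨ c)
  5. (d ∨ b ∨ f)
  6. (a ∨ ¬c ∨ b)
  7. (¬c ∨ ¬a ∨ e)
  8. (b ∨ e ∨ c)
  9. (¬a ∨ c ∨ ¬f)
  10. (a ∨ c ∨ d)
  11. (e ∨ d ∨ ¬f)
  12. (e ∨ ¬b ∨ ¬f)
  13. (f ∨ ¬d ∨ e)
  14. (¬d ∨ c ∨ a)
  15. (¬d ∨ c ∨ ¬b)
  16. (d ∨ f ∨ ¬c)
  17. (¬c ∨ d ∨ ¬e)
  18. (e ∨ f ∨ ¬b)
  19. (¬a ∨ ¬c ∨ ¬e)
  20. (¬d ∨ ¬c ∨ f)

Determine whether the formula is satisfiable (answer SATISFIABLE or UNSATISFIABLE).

Set a = True and propagate.
For the remaining variables, b = True, c = False, d = False, e = True, f = False works.
Every clause has at least one true literal under this assignment.
So a = T, b = T, c = F, d = F, e = T, f = F is a satisfying assignment.

SATISFIABLE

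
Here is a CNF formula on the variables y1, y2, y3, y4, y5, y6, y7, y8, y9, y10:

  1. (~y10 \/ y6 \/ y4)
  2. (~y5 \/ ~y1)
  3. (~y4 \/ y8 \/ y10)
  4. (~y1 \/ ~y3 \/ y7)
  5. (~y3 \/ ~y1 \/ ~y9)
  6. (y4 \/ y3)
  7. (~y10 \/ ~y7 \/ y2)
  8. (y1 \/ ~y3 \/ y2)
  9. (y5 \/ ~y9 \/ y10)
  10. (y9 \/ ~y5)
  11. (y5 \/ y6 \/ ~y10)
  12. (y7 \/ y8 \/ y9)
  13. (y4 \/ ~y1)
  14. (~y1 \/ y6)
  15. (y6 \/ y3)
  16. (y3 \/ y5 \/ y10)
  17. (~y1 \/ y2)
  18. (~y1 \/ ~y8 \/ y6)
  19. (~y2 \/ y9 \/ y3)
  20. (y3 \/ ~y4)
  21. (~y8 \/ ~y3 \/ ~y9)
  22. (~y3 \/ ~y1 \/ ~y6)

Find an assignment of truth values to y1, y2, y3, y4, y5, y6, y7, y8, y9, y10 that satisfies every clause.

y1=F, y2=T, y3=T, y4=F, y5=F, y6=T, y7=T, y8=T, y9=F, y10=T

Try y1 = False.
For the remaining variables, y2 = True, y3 = True, y4 = False, y5 = False, y6 = True, y7 = True, y8 = True, y9 = False, y10 = True works.
Every clause has at least one true literal under this assignment.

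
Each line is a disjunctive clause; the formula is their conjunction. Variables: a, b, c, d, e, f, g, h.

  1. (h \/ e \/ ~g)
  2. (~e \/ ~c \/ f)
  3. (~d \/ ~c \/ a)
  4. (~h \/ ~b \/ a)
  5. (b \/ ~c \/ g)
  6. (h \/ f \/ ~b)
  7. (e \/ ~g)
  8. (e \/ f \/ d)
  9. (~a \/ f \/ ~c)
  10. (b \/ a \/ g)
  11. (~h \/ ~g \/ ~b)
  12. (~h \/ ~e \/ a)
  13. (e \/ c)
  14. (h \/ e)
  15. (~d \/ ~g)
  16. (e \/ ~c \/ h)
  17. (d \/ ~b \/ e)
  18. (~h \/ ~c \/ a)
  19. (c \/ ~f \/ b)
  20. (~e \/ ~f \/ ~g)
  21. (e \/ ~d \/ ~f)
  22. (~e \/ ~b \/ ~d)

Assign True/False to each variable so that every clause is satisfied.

a=T, b=T, c=F, d=F, e=T, f=T, g=F, h=T

Branch on a: take a = True.
Set b = True and propagate.
The remaining clauses are satisfied by c = False, d = False, e = True, f = True, g = False, h = True.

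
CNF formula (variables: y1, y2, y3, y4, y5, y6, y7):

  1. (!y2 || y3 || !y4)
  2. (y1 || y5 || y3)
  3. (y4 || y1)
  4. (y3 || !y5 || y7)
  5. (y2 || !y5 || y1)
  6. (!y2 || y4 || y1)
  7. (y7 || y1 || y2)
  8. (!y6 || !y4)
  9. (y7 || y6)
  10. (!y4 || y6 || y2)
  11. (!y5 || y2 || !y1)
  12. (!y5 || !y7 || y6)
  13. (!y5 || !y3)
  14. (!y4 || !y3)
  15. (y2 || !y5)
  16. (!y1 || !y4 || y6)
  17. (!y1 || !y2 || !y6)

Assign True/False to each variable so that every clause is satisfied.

y1=T, y2=F, y3=T, y4=F, y5=F, y6=T, y7=F

Check each clause:
  1. (y3 || !y4 || !y2) — y3 is true.
  2. (y5 || y1 || y3) — y1 is true.
  3. (y4 || y1) — y1 is true.
  4. (y7 || !y5 || y3) — y3 is true.
  5. (!y5 || y1 || y2) — y1 is true.
  6. (y4 || !y2 || y1) — y1 is true.
  7. (y2 || y1 || y7) — y1 is true.
  8. (!y4 || !y6) — !y4 is true.
  9. (y6 || y7) — y6 is true.
  10. (y6 || y2 || !y4) — !y4 is true.
  11. (y2 || !y1 || !y5) — !y5 is true.
  12. (!y5 || !y7 || y6) — !y7 is true.
  13. (!y3 || !y5) — !y5 is true.
  14. (!y4 || !y3) — !y4 is true.
  15. (y2 || !y5) — !y5 is true.
  16. (!y4 || !y1 || y6) — !y4 is true.
  17. (!y2 || !y6 || !y1) — !y2 is true.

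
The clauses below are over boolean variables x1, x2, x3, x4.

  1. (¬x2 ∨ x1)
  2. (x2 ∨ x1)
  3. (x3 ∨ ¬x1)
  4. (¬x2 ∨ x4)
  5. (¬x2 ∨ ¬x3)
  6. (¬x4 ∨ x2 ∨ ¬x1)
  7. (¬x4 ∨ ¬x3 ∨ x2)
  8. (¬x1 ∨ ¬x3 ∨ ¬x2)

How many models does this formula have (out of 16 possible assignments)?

1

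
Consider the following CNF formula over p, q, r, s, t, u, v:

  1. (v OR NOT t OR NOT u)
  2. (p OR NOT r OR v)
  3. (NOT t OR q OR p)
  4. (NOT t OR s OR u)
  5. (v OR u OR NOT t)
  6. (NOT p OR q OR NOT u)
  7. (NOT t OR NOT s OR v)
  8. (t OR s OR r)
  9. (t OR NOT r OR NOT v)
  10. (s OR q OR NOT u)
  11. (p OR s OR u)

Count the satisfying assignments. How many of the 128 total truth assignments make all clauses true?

34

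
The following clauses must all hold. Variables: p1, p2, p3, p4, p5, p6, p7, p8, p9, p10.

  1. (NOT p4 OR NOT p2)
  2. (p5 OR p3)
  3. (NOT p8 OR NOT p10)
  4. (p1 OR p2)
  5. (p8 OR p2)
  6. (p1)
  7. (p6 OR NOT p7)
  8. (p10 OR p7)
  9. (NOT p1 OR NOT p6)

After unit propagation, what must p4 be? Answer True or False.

False

(p1) is a unit clause: p1 = True.
(NOT p6 OR NOT p1): since p1 = True, the clause reduces to (NOT p6). p6 = False.
(NOT p7 OR p6): since p6 = False, the clause reduces to (NOT p7). p7 = False.
From (p7 OR p10) and p7 = False: p10 = True.
From (NOT p10 OR NOT p8) and p10 = True: p8 = False.
(p2 OR p8) with p8 = False leaves only p2, so p2 = True.
In (NOT p2 OR NOT p4), NOT p2 is now false; NOT p4 must hold, so p4 = False.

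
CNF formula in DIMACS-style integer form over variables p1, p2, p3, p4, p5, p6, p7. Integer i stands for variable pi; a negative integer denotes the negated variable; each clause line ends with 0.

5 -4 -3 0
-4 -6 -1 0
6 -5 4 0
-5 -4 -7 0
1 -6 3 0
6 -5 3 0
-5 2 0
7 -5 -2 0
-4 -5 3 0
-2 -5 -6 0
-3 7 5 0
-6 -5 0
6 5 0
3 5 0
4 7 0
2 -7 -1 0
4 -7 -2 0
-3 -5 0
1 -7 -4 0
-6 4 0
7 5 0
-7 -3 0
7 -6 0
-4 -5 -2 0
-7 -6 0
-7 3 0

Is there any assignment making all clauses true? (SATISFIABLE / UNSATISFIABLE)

p5 = True:
  propagation gives p2=True, p7=True, p4=False; an empty clause results — contradiction.
p5 = False:
  propagation gives p6=True, p3=True, p4=False; an empty clause results — contradiction.
Every branch closes, so no satisfying assignment exists.

UNSATISFIABLE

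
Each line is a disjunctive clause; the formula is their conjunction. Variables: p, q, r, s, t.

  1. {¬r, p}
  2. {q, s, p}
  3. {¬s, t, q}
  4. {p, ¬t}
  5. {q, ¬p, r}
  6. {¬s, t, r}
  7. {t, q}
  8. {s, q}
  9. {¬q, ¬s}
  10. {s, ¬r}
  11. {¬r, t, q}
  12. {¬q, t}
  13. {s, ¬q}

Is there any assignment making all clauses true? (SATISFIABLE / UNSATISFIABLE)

Branch on p: take p = True.
Set q = False and propagate.
  then r is forced to True.
  then t is forced to True.
  then s is forced to True.
Every clause has at least one true literal under this assignment.
So p = T, q = F, r = T, s = T, t = T is a satisfying assignment.

SATISFIABLE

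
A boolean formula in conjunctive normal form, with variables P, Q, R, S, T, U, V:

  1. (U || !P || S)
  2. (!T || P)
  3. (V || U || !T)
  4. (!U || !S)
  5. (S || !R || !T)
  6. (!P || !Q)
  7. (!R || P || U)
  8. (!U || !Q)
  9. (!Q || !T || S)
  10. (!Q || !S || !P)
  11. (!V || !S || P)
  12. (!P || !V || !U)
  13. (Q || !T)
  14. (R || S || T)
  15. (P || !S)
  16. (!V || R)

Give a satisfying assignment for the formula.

P=T, Q=F, R=T, S=F, T=F, U=T, V=F

Try P = True.
  then Q is forced to False.
  then T is forced to False.
Try R = True.
For the remaining variables, S = False, U = True, V = False works.
Every clause has at least one true literal under this assignment.
Check each clause:
  1. (S || U || !P) — U is true.
  2. (P || !T) — P is true.
  3. (V || !T || U) — !T is true.
  4. (!S || !U) — !S is true.
  5. (S || !R || !T) — !T is true.
  6. (!Q || !P) — !Q is true.
  7. (U || P || !R) — P is true.
  8. (!Q || !U) — !Q is true.
  9. (S || !T || !Q) — !T is true.
  10. (!P || !S || !Q) — !S is true.
  11. (!S || P || !V) — P is true.
  12. (!V || !U || !P) — !V is true.
  13. (Q || !T) — !T is true.
  14. (T || S || R) — R is true.
  15. (!S || P) — P is true.
  16. (!V || R) — !V is true.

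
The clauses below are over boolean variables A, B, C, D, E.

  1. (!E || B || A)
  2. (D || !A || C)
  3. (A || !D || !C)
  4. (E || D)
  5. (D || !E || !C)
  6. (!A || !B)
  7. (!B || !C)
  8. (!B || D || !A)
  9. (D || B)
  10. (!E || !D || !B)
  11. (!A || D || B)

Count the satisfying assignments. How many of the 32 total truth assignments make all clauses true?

The models are:
  A=F B=F C=F D=T E=F
  A=F B=T C=F D=F E=T
  A=F B=T C=F D=T E=F
  A=T B=F C=F D=T E=F
  A=T B=F C=F D=T E=T
  A=T B=F C=T D=T E=F
  A=T B=F C=T D=T E=T
That's 7 in total.

7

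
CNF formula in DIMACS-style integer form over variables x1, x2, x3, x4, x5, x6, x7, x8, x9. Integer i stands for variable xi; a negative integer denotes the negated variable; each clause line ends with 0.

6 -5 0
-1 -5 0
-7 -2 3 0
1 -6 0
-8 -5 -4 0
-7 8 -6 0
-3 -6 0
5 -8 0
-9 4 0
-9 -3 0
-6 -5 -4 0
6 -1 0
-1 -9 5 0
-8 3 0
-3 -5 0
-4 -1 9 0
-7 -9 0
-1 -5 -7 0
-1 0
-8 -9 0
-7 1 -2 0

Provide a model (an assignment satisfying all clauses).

x1=False, x2=False, x3=False, x4=True, x5=False, x6=False, x7=False, x8=False, x9=False

The clause (NOT x1) is unit: x1 must be False.
The clause (NOT x6) is unit: x6 must be False.
(NOT x5) is a unit clause, so x5 = False.
The clause (NOT x8) is unit: x8 must be False.
Pure literal: x2 appears only negated; assign x2 = False.
x4 occurs only positively in the remaining clauses — set x4 = True.
Branch on x3: take x3 = False.
For the remaining variables, x7 = False, x9 = False works.
Every clause has at least one true literal under this assignment.
Check each clause:
  1. (NOT x5 OR x6) — NOT x5 is true.
  2. (NOT x5 OR NOT x1) — NOT x5 is true.
  3. (NOT x2 OR NOT x7 OR x3) — NOT x7 is true.
  4. (NOT x6 OR x1) — NOT x6 is true.
  5. (NOT x8 OR NOT x5 OR NOT x4) — NOT x8 is true.
  6. (NOT x6 OR x8 OR NOT x7) — NOT x7 is true.
  7. (NOT x6 OR NOT x3) — NOT x6 is true.
  8. (NOT x8 OR x5) — NOT x8 is true.
  9. (NOT x9 OR x4) — x4 is true.
  10. (NOT x9 OR NOT x3) — NOT x3 is true.
  11. (NOT x5 OR NOT x6 OR NOT x4) — NOT x6 is true.
  12. (NOT x1 OR x6) — NOT x1 is true.
  13. (NOT x1 OR x5 OR NOT x9) — NOT x1 is true.
  14. (x3 OR NOT x8) — NOT x8 is true.
  15. (NOT x3 OR NOT x5) — NOT x5 is true.
  16. (x9 OR NOT x4 OR NOT x1) — NOT x1 is true.
  17. (NOT x9 OR NOT x7) — NOT x7 is true.
  18. (NOT x1 OR NOT x7 OR NOT x5) — NOT x7 is true.
  19. (NOT x1) — NOT x1 is true.
  20. (NOT x8 OR NOT x9) — NOT x8 is true.
  21. (x1 OR NOT x2 OR NOT x7) — NOT x7 is true.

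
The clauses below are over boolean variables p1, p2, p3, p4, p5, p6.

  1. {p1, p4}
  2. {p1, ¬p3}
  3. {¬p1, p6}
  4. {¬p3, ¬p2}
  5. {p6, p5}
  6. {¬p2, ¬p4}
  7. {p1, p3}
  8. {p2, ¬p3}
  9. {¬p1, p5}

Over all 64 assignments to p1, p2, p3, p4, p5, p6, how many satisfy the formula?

3

The models are:
  p1=T p2=F p3=F p4=F p5=T p6=T
  p1=T p2=F p3=F p4=T p5=T p6=T
  p1=T p2=T p3=F p4=F p5=T p6=T
That's 3 in total.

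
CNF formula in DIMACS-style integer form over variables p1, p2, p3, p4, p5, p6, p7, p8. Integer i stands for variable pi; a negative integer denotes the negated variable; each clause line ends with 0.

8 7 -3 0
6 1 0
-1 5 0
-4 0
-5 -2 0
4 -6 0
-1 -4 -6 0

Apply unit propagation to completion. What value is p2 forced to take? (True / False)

(¬p4) is a unit clause: p4 = False.
(p4 ∨ ¬p6): since p4 = False, the clause reduces to (¬p6). p6 = False.
(p1 ∨ p6): since p6 = False, the clause reduces to (p1). p1 = True.
(p5 ∨ ¬p1): since p1 = True, the clause reduces to (p5). p5 = True.
(¬p2 ∨ ¬p5): since p5 = True, the clause reduces to (¬p2). p2 = False.

False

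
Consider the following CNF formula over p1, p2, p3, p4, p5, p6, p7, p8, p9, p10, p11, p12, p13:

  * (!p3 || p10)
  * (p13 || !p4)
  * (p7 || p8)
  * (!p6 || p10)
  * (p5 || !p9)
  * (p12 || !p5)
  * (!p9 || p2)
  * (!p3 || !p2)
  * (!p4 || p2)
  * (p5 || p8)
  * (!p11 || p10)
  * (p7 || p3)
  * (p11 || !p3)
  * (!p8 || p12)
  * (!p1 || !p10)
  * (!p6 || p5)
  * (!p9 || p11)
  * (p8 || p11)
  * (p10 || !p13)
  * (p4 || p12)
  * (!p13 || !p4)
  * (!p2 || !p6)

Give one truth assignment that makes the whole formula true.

p1=False, p2=False, p3=False, p4=False, p5=True, p6=True, p7=True, p8=True, p9=False, p10=True, p11=True, p12=True, p13=True

Check each clause:
  1. (p10 || !p3) — p10 is true.
  2. (!p4 || p13) — !p4 is true.
  3. (p7 || p8) — p8 is true.
  4. (!p6 || p10) — p10 is true.
  5. (p5 || !p9) — p5 is true.
  6. (!p5 || p12) — p12 is true.
  7. (p2 || !p9) — !p9 is true.
  8. (!p3 || !p2) — !p3 is true.
  9. (p2 || !p4) — !p4 is true.
  10. (p5 || p8) — p8 is true.
  11. (p10 || !p11) — p10 is true.
  12. (p7 || p3) — p7 is true.
  13. (!p3 || p11) — p11 is true.
  14. (!p8 || p12) — p12 is true.
  15. (!p10 || !p1) — !p1 is true.
  16. (!p6 || p5) — p5 is true.
  17. (p11 || !p9) — p11 is true.
  18. (p11 || p8) — p8 is true.
  19. (!p13 || p10) — p10 is true.
  20. (p4 || p12) — p12 is true.
  21. (!p4 || !p13) — !p4 is true.
  22. (!p6 || !p2) — !p2 is true.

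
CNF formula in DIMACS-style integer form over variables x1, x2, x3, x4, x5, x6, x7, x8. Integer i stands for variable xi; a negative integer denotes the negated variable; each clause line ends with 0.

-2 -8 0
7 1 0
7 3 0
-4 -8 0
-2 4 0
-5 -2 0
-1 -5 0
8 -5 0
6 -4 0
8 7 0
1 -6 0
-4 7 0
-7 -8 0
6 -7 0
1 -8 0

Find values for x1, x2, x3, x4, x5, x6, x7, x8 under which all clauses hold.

x1 = True, x2 = True, x3 = False, x4 = True, x5 = False, x6 = True, x7 = True, x8 = False

Check each clause:
  1. {¬x2, ¬x8} — ¬x8 is true.
  2. {x1, x7} — x1 is true.
  3. {x3, x7} — x7 is true.
  4. {¬x4, ¬x8} — ¬x8 is true.
  5. {¬x2, x4} — x4 is true.
  6. {¬x5, ¬x2} — ¬x5 is true.
  7. {¬x5, ¬x1} — ¬x5 is true.
  8. {x8, ¬x5} — ¬x5 is true.
  9. {¬x4, x6} — x6 is true.
  10. {x8, x7} — x7 is true.
  11. {x1, ¬x6} — x1 is true.
  12. {¬x4, x7} — x7 is true.
  13. {¬x7, ¬x8} — ¬x8 is true.
  14. {x6, ¬x7} — x6 is true.
  15. {¬x8, x1} — ¬x8 is true.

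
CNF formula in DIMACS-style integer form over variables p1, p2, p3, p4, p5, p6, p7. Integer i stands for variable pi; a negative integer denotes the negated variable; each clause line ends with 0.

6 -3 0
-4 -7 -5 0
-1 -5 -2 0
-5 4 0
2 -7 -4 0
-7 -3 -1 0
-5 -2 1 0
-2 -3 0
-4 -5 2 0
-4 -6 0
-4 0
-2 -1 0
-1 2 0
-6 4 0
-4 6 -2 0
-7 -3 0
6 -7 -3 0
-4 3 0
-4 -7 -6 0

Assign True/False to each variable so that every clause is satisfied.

p1=F, p2=T, p3=F, p4=F, p5=F, p6=F, p7=T

Unit propagation: (¬p4) forces p4 = False.
The clause (¬p5) is unit: p5 must be False.
(¬p6) is a unit clause, so p6 = False.
Unit propagation: (¬p3) forces p3 = False.
p1 occurs only negated in the remaining clauses — set p1 = False.
p2, p7 are now unconstrained; take p2 = True, p7 = True.
Every clause has at least one true literal under this assignment.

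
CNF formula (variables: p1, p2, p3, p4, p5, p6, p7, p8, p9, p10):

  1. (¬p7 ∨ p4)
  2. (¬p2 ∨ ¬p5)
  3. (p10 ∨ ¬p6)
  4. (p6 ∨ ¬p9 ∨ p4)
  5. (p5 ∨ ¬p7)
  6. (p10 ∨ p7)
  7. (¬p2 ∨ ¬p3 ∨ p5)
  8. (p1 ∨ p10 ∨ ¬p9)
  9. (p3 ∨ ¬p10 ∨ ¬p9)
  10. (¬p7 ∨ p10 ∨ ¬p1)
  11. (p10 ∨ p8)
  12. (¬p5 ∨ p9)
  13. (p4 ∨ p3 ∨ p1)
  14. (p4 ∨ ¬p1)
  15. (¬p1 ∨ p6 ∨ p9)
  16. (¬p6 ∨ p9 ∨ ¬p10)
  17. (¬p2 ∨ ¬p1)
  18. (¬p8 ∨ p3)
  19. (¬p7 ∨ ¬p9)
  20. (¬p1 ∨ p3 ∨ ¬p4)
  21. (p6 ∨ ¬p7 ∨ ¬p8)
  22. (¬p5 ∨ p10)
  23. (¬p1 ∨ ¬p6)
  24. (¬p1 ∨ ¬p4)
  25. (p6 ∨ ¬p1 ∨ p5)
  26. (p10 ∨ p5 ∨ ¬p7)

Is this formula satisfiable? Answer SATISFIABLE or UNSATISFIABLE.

SATISFIABLE

p2 occurs only negated in the remaining clauses — set p2 = False.
Set p1 = False and propagate.
Branch on p3: take p3 = True.
For the remaining variables, p4 = False, p5 = False, p6 = True, p7 = False, p8 = True, p9 = True, p10 = True works.
So p1=F  p2=F  p3=T  p4=F  p5=F  p6=T  p7=F  p8=T  p9=T  p10=T is a satisfying assignment.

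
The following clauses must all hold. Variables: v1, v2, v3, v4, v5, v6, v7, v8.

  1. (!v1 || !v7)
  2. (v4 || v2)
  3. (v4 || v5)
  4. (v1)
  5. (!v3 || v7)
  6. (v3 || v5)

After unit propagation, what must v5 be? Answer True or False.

True

(v1) stands alone — v1 = True.
From (!v1 || !v7) and v1 = True: v7 = False.
(v7 || !v3): since v7 = False, the clause reduces to (!v3). v3 = False.
(v3 || v5) with v3 = False leaves only v5, so v5 = True.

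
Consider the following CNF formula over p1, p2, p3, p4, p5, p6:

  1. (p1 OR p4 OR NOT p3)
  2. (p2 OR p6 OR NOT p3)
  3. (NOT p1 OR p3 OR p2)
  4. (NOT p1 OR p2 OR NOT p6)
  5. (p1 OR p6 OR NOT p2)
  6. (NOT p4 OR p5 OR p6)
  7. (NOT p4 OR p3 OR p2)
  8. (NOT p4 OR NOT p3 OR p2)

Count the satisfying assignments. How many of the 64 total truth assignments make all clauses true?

Split on p2, then p3.
  p2=T, p3=T: 9 of the 16 assignments to (p1,p4,p5,p6) work.
  p2=T, p3=F: 11 of the 16 assignments to (p1,p4,p5,p6) work.
  p2=F, p3=T: a clause becomes empty — 0.
  p2=F, p3=F: remaining (p1,p4,p5,p6) ∈ {(F,F,F,F); (F,F,F,T); (F,F,T,F); (F,F,T,T)} — 4.
Total: 9 + 11 + 0 + 4 = 24.

24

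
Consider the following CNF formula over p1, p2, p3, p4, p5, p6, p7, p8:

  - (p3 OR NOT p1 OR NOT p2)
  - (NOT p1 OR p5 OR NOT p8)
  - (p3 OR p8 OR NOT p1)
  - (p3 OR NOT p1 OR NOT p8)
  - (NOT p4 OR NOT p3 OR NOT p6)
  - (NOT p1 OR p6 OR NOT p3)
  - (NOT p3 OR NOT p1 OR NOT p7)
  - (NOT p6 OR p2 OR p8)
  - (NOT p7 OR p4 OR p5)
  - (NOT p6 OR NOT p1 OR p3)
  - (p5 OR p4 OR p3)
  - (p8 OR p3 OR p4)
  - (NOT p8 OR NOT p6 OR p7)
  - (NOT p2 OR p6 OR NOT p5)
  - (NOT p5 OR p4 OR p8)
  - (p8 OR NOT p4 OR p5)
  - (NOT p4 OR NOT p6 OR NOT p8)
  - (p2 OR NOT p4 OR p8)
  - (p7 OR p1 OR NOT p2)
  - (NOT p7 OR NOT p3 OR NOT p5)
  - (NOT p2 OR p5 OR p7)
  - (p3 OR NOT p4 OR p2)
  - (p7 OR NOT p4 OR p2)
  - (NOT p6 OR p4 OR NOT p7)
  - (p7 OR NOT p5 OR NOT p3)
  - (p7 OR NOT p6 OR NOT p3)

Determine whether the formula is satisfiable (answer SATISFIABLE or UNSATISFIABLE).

SATISFIABLE

Try p1 = False.
The remaining clauses are satisfied by p2 = False, p3 = False, p4 = False, p5 = True, p6 = False, p7 = False, p8 = True.
Every clause has at least one true literal under this assignment.
So p1 = False, p2 = False, p3 = False, p4 = False, p5 = True, p6 = False, p7 = False, p8 = True is a satisfying assignment.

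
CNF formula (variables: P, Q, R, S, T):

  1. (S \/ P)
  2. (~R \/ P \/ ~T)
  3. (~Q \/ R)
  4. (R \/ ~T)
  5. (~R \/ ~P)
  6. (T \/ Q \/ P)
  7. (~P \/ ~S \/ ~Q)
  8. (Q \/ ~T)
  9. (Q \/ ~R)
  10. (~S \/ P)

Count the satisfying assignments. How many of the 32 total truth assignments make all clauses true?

Satisfying assignments:
  P=1 Q=0 R=0 S=0 T=0
  P=1 Q=0 R=0 S=1 T=0
Count: 2.

2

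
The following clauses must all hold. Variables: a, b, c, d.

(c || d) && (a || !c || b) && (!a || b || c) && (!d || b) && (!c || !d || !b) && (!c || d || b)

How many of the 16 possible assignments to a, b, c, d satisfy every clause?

4

Satisfying assignments:
  a=0 b=1 c=0 d=1
  a=0 b=1 c=1 d=0
  a=1 b=1 c=0 d=1
  a=1 b=1 c=1 d=0
Count: 4.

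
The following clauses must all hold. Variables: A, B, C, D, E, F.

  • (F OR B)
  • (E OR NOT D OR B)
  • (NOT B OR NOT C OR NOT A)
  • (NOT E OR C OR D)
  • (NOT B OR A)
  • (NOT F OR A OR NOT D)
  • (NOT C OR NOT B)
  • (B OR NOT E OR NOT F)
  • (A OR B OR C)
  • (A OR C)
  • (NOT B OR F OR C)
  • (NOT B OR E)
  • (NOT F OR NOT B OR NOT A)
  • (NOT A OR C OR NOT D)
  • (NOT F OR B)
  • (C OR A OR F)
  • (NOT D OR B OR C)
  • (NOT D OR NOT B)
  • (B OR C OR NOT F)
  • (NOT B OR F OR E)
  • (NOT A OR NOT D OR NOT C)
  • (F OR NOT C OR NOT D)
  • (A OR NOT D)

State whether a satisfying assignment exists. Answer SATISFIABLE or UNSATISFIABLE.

B = True:
  propagation gives A=True, C=False, F=True; an empty clause results — contradiction.
B = False:
  propagation gives F=True; an empty clause results — contradiction.
Every branch closes, so no satisfying assignment exists.

UNSATISFIABLE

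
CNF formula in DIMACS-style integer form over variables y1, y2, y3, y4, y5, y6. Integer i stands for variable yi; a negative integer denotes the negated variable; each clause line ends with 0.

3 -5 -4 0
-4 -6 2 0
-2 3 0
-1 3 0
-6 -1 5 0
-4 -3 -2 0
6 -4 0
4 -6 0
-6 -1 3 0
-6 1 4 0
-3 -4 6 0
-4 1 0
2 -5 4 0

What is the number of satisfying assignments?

7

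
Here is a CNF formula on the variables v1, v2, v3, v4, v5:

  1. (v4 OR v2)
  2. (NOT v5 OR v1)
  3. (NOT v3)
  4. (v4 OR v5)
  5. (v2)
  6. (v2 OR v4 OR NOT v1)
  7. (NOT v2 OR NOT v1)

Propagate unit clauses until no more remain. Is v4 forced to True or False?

(NOT v3) is a unit clause: v3 = False.
Unit clause (v2) sets v2 = True.
(NOT v1 OR NOT v2) with v2 = True leaves only NOT v1, so v1 = False.
From (NOT v5 OR v1) and v1 = False: v5 = False.
(v4 OR v5) with v5 = False leaves only v4, so v4 = True.

True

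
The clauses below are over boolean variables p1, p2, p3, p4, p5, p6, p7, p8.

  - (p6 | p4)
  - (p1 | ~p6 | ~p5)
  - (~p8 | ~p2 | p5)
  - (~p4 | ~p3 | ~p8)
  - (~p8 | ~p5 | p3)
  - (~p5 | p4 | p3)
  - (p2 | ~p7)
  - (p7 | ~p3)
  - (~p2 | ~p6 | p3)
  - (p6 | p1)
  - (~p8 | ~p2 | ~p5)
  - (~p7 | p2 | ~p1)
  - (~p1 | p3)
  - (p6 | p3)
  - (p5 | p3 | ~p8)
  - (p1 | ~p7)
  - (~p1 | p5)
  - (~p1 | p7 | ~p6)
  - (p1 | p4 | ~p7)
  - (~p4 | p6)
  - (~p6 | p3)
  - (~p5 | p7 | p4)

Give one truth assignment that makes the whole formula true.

p8 occurs only negated in the remaining clauses — set p8 = False.
Set p1 = True and propagate.
  then p3 is forced to True.
  then p7 is forced to True.
  then p2 is forced to True.
  then p5 is forced to True.
Branch on p4: take p4 = True.
  then p6 is forced to True.
Every clause has at least one true literal under this assignment.
Check each clause:
  1. (p4 | p6) — p4 is true.
  2. (p1 | ~p5 | ~p6) — p1 is true.
  3. (~p8 | p5 | ~p2) — ~p8 is true.
  4. (~p4 | ~p3 | ~p8) — ~p8 is true.
  5. (~p8 | p3 | ~p5) — ~p8 is true.
  6. (p4 | p3 | ~p5) — p3 is true.
  7. (p2 | ~p7) — p2 is true.
  8. (~p3 | p7) — p7 is true.
  9. (~p2 | ~p6 | p3) — p3 is true.
  10. (p1 | p6) — p1 is true.
  11. (~p8 | ~p2 | ~p5) — ~p8 is true.
  12. (~p7 | ~p1 | p2) — p2 is true.
  13. (~p1 | p3) — p3 is true.
  14. (p6 | p3) — p3 is true.
  15. (p3 | ~p8 | p5) — ~p8 is true.
  16. (~p7 | p1) — p1 is true.
  17. (~p1 | p5) — p5 is true.
  18. (p7 | ~p1 | ~p6) — p7 is true.
  19. (p1 | ~p7 | p4) — p1 is true.
  20. (~p4 | p6) — p6 is true.
  21. (~p6 | p3) — p3 is true.
  22. (~p5 | p7 | p4) — p4 is true.

p1 = True, p2 = True, p3 = True, p4 = True, p5 = True, p6 = True, p7 = True, p8 = False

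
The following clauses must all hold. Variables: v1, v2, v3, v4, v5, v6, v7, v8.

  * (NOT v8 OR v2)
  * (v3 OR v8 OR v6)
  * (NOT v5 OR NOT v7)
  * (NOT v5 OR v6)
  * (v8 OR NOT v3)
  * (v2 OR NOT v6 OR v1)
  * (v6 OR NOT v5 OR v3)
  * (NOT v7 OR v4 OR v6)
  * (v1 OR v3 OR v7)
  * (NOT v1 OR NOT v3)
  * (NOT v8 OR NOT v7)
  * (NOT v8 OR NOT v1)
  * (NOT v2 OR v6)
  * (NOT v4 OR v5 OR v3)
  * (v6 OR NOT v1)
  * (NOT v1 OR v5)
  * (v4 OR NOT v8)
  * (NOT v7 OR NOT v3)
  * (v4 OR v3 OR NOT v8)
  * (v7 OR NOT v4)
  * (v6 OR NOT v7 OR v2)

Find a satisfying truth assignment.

v1 = T, v2 = F, v3 = F, v4 = F, v5 = T, v6 = T, v7 = F, v8 = F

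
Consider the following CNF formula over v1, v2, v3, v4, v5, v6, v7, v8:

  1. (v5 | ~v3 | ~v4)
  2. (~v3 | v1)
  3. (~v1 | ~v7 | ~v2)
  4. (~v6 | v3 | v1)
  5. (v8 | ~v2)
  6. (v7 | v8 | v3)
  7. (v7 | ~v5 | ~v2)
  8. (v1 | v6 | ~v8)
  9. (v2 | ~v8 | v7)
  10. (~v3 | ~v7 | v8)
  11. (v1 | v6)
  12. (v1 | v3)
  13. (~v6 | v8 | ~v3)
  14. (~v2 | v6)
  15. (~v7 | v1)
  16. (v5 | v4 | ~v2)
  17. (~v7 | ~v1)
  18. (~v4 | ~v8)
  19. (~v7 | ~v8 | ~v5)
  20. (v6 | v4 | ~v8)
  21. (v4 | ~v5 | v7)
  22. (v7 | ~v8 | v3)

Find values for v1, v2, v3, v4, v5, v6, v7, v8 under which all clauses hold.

v1 = True  v2 = False  v3 = True  v4 = False  v5 = False  v6 = False  v7 = False  v8 = False

Set v1 = True and propagate.
  then v7 is forced to False.
Branch on v2: take v2 = False.
  then v8 is forced to False.
  then v3 is forced to True.
  then v6 is forced to False.
Set v4 = False and propagate.
  then v5 is forced to False.
Check each clause:
  1. (~v4 | ~v3 | v5) — ~v4 is true.
  2. (~v3 | v1) — v1 is true.
  3. (~v7 | ~v1 | ~v2) — ~v7 is true.
  4. (~v6 | v3 | v1) — v1 is true.
  5. (v8 | ~v2) — ~v2 is true.
  6. (v7 | v8 | v3) — v3 is true.
  7. (~v2 | ~v5 | v7) — ~v5 is true.
  8. (~v8 | v6 | v1) — ~v8 is true.
  9. (v2 | ~v8 | v7) — ~v8 is true.
  10. (v8 | ~v7 | ~v3) — ~v7 is true.
  11. (v6 | v1) — v1 is true.
  12. (v1 | v3) — v1 is true.
  13. (~v6 | ~v3 | v8) — ~v6 is true.
  14. (v6 | ~v2) — ~v2 is true.
  15. (~v7 | v1) — ~v7 is true.
  16. (v5 | v4 | ~v2) — ~v2 is true.
  17. (~v1 | ~v7) — ~v7 is true.
  18. (~v4 | ~v8) — ~v8 is true.
  19. (~v7 | ~v5 | ~v8) — ~v8 is true.
  20. (~v8 | v6 | v4) — ~v8 is true.
  21. (~v5 | v7 | v4) — ~v5 is true.
  22. (v7 | v3 | ~v8) — ~v8 is true.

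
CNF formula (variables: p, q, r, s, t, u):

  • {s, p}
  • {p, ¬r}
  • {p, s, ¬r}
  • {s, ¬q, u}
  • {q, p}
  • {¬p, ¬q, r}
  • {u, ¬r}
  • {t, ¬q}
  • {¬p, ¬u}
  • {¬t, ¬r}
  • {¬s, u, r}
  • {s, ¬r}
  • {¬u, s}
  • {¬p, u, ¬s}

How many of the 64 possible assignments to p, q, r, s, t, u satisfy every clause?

Satisfying assignments:
  p=F q=T r=F s=T t=T u=T
  p=T q=F r=F s=F t=F u=F
  p=T q=F r=F s=F t=T u=F
That's 3 in total.

3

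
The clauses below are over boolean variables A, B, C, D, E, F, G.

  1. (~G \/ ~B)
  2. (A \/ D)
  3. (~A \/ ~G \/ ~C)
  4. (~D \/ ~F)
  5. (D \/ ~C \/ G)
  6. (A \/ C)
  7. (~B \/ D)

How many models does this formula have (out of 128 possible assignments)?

24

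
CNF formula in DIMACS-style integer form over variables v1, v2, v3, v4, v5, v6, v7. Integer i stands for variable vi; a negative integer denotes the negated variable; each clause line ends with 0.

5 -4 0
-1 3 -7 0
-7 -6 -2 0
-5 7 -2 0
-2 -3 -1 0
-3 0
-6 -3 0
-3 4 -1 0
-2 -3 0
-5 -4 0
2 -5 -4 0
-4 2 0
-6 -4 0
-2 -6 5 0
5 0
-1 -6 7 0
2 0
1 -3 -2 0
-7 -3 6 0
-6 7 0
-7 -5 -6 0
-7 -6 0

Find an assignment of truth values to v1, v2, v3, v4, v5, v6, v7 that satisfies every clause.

v1=0, v2=1, v3=0, v4=0, v5=1, v6=0, v7=1

Check each clause:
  1. (¬v4 ∨ v5) — ¬v4 is true.
  2. (¬v1 ∨ v3 ∨ ¬v7) — ¬v1 is true.
  3. (¬v2 ∨ ¬v6 ∨ ¬v7) — ¬v6 is true.
  4. (v7 ∨ ¬v2 ∨ ¬v5) — v7 is true.
  5. (¬v3 ∨ ¬v2 ∨ ¬v1) — ¬v3 is true.
  6. (¬v3) — ¬v3 is true.
  7. (¬v3 ∨ ¬v6) — ¬v6 is true.
  8. (v4 ∨ ¬v1 ∨ ¬v3) — ¬v3 is true.
  9. (¬v3 ∨ ¬v2) — ¬v3 is true.
  10. (¬v4 ∨ ¬v5) — ¬v4 is true.
  11. (¬v5 ∨ ¬v4 ∨ v2) — v2 is true.
  12. (¬v4 ∨ v2) — v2 is true.
  13. (¬v6 ∨ ¬v4) — ¬v6 is true.
  14. (¬v2 ∨ ¬v6 ∨ v5) — ¬v6 is true.
  15. (v5) — v5 is true.
  16. (¬v1 ∨ ¬v6 ∨ v7) — ¬v6 is true.
  17. (v2) — v2 is true.
  18. (¬v2 ∨ v1 ∨ ¬v3) — ¬v3 is true.
  19. (¬v3 ∨ v6 ∨ ¬v7) — ¬v3 is true.
  20. (v7 ∨ ¬v6) — ¬v6 is true.
  21. (¬v6 ∨ ¬v5 ∨ ¬v7) — ¬v6 is true.
  22. (¬v7 ∨ ¬v6) — ¬v6 is true.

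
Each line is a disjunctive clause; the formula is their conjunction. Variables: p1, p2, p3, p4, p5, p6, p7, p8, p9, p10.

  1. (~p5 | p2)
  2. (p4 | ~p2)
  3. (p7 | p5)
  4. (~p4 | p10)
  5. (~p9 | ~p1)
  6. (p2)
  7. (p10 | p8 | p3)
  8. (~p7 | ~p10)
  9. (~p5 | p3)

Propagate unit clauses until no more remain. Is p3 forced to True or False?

True

(p2) stands alone — p2 = True.
In (~p2 | p4), ~p2 is now false; p4 must hold, so p4 = True.
From (~p4 | p10) and p4 = True: p10 = True.
From (~p10 | ~p7) and p10 = True: p7 = False.
(p7 | p5): since p7 = False, the clause reduces to (p5). p5 = True.
From (~p5 | p3) and p5 = True: p3 = True.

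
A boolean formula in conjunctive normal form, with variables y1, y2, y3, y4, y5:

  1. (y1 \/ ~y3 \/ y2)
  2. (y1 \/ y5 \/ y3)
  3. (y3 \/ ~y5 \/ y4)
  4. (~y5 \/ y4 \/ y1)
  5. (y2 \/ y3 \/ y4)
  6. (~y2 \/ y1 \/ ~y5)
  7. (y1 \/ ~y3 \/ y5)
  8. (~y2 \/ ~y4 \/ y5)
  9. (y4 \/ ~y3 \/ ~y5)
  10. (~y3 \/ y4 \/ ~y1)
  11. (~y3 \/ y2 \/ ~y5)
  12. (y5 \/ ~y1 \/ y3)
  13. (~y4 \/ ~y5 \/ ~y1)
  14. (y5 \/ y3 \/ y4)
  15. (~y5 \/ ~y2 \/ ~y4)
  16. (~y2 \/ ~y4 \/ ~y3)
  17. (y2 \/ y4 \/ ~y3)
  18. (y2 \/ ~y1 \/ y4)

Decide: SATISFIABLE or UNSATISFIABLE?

SATISFIABLE

Branch on y1: take y1 = True.
The remaining clauses are satisfied by y2 = False, y3 = True, y4 = True, y5 = False.
Every clause has at least one true literal under this assignment.
So y1=1, y2=0, y3=1, y4=1, y5=0 is a satisfying assignment.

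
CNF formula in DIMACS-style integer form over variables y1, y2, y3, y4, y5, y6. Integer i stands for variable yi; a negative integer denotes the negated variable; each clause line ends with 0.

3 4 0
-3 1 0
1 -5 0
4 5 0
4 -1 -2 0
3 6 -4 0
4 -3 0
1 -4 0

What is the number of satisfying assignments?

Case analysis on y4 and y1:
  y4=T, y1=T: y2, y5 free; 3 ways for (y3,y6) × 2^2 = 12.
  y4=T, y1=F: a clause becomes empty — 0.
  y4=F, y1=T: a clause becomes empty — 0.
  y4=F, y1=F: a clause becomes empty — 0.
Total: 12 + 0 + 0 + 0 = 12.

12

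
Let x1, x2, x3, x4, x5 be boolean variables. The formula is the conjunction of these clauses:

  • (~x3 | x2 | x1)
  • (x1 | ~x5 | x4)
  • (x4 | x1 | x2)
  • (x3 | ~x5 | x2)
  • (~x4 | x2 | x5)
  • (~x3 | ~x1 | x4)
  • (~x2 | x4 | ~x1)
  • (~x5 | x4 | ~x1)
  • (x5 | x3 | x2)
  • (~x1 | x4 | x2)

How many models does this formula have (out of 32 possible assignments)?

Split on x1, then x2.
  x1=1, x2=1: remaining (x3,x4,x5) ∈ {(0,1,0); (0,1,1); (1,1,0); (1,1,1)} — 4.
  x1=1, x2=0: remaining (x3,x4,x5) ∈ {(1,1,1)} — 1.
  x1=0, x2=1: x3 free; 3 ways for (x4,x5) × 2^1 = 6.
  x1=0, x2=0: a clause becomes empty — 0.
Total: 4 + 1 + 6 + 0 = 11.

11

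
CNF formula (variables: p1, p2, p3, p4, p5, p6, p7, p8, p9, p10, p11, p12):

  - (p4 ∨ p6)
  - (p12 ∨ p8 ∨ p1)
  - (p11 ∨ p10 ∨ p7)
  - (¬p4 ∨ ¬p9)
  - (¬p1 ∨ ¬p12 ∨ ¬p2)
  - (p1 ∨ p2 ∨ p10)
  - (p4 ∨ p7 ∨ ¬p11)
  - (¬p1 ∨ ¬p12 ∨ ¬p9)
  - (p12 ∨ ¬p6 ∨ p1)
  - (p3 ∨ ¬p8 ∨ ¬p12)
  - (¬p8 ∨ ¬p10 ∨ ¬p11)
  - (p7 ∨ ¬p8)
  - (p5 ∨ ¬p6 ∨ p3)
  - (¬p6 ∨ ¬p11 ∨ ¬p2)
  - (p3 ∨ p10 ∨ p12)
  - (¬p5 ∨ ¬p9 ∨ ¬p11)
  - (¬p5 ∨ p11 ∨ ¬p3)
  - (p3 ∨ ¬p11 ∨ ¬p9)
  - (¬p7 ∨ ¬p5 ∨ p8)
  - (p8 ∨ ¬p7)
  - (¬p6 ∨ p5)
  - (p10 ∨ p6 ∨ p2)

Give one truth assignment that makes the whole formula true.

p1=T, p2=F, p3=T, p4=T, p5=T, p6=T, p7=F, p8=F, p9=F, p10=T, p11=T, p12=F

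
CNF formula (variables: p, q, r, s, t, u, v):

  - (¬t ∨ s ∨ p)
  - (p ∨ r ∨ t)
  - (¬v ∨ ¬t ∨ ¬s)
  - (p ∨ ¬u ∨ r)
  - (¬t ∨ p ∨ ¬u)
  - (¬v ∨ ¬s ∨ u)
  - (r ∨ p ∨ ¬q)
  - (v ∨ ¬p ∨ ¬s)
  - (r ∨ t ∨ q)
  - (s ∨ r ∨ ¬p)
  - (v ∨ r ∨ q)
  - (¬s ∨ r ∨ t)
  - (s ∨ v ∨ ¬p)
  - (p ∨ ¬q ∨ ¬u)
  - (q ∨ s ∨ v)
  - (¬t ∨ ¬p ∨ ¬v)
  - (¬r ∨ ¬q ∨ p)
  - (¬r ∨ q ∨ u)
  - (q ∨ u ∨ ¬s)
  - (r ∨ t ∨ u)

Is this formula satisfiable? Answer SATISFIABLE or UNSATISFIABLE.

SATISFIABLE

Try p = False.
Set q = False and propagate.
The remaining clauses are satisfied by r = True, s = True, t = False, u = True, v = True.
So p=F  q=F  r=T  s=T  t=F  u=T  v=T is a satisfying assignment.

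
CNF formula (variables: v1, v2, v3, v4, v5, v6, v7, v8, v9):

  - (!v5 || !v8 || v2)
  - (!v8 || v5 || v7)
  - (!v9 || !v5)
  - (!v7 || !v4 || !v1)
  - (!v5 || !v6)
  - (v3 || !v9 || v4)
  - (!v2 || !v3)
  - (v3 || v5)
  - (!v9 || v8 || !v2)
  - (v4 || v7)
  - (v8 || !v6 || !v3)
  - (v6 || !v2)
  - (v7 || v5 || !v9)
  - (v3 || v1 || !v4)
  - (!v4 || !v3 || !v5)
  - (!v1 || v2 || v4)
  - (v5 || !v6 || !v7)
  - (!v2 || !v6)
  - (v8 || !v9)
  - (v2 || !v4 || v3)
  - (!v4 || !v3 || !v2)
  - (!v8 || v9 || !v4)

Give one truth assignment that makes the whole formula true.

Try v1 = True.
Branch on v2: take v2 = False.
  then v4 is forced to True.
  then v7 is forced to False.
  then v3 is forced to True.
  then v5 is forced to False.
  then v8 is forced to False.
  then v6 is forced to False.
  then v9 is forced to False.

v1=T  v2=F  v3=T  v4=T  v5=F  v6=F  v7=F  v8=F  v9=F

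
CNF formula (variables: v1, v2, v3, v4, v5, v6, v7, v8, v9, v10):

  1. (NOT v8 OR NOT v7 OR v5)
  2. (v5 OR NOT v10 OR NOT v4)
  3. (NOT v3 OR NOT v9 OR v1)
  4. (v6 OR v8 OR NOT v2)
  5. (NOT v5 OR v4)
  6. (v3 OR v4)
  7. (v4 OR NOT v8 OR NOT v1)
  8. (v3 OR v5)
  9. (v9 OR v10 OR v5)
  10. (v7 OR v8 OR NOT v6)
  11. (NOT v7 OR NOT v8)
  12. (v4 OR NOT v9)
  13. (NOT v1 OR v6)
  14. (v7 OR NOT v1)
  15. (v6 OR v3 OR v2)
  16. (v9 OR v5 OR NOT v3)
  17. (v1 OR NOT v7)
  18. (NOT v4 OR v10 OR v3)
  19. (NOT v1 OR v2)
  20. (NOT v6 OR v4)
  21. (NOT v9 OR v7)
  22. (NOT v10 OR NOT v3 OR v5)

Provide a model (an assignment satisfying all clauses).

Set v1 = False and propagate.
  then v7 is forced to False.
  then v9 is forced to False.
Try v2 = False.
Set v3 = True and propagate.
  then v5 is forced to True.
  then v4 is forced to True.
For the remaining variables, v6 = False, v8 = False, v10 = False works.

v1 = 0, v2 = 0, v3 = 1, v4 = 1, v5 = 1, v6 = 0, v7 = 0, v8 = 0, v9 = 0, v10 = 0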